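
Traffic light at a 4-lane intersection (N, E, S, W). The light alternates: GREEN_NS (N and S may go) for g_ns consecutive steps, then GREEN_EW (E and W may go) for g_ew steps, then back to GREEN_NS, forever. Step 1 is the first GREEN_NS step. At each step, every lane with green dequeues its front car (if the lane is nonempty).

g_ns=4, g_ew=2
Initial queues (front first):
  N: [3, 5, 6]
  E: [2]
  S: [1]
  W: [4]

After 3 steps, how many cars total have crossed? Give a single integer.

Answer: 4

Derivation:
Step 1 [NS]: N:car3-GO,E:wait,S:car1-GO,W:wait | queues: N=2 E=1 S=0 W=1
Step 2 [NS]: N:car5-GO,E:wait,S:empty,W:wait | queues: N=1 E=1 S=0 W=1
Step 3 [NS]: N:car6-GO,E:wait,S:empty,W:wait | queues: N=0 E=1 S=0 W=1
Cars crossed by step 3: 4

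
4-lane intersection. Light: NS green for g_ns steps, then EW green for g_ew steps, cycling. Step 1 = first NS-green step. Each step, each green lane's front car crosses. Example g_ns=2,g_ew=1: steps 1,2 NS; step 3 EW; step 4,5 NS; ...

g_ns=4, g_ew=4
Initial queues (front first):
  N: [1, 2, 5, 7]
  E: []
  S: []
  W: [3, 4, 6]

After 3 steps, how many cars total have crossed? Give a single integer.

Step 1 [NS]: N:car1-GO,E:wait,S:empty,W:wait | queues: N=3 E=0 S=0 W=3
Step 2 [NS]: N:car2-GO,E:wait,S:empty,W:wait | queues: N=2 E=0 S=0 W=3
Step 3 [NS]: N:car5-GO,E:wait,S:empty,W:wait | queues: N=1 E=0 S=0 W=3
Cars crossed by step 3: 3

Answer: 3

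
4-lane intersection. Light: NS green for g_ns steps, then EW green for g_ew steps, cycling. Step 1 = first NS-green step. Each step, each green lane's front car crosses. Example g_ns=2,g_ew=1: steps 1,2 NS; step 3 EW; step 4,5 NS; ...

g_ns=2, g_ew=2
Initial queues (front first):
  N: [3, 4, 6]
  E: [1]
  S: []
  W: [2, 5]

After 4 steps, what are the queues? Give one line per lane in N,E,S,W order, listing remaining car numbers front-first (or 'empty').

Step 1 [NS]: N:car3-GO,E:wait,S:empty,W:wait | queues: N=2 E=1 S=0 W=2
Step 2 [NS]: N:car4-GO,E:wait,S:empty,W:wait | queues: N=1 E=1 S=0 W=2
Step 3 [EW]: N:wait,E:car1-GO,S:wait,W:car2-GO | queues: N=1 E=0 S=0 W=1
Step 4 [EW]: N:wait,E:empty,S:wait,W:car5-GO | queues: N=1 E=0 S=0 W=0

N: 6
E: empty
S: empty
W: empty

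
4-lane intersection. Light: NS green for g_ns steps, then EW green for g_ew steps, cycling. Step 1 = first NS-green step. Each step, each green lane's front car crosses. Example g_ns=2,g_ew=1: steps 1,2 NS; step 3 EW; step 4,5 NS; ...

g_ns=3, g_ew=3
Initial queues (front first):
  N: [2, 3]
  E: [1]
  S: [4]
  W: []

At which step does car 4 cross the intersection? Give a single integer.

Step 1 [NS]: N:car2-GO,E:wait,S:car4-GO,W:wait | queues: N=1 E=1 S=0 W=0
Step 2 [NS]: N:car3-GO,E:wait,S:empty,W:wait | queues: N=0 E=1 S=0 W=0
Step 3 [NS]: N:empty,E:wait,S:empty,W:wait | queues: N=0 E=1 S=0 W=0
Step 4 [EW]: N:wait,E:car1-GO,S:wait,W:empty | queues: N=0 E=0 S=0 W=0
Car 4 crosses at step 1

1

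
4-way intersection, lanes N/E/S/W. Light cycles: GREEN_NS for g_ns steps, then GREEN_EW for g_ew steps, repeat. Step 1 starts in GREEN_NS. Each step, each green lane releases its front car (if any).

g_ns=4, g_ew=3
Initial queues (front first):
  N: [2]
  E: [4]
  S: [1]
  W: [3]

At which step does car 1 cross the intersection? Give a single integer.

Step 1 [NS]: N:car2-GO,E:wait,S:car1-GO,W:wait | queues: N=0 E=1 S=0 W=1
Step 2 [NS]: N:empty,E:wait,S:empty,W:wait | queues: N=0 E=1 S=0 W=1
Step 3 [NS]: N:empty,E:wait,S:empty,W:wait | queues: N=0 E=1 S=0 W=1
Step 4 [NS]: N:empty,E:wait,S:empty,W:wait | queues: N=0 E=1 S=0 W=1
Step 5 [EW]: N:wait,E:car4-GO,S:wait,W:car3-GO | queues: N=0 E=0 S=0 W=0
Car 1 crosses at step 1

1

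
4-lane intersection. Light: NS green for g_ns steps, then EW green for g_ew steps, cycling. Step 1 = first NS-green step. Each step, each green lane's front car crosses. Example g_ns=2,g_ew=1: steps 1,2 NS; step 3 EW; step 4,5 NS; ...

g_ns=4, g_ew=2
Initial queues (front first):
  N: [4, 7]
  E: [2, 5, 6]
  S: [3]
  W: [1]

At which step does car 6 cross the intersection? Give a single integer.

Step 1 [NS]: N:car4-GO,E:wait,S:car3-GO,W:wait | queues: N=1 E=3 S=0 W=1
Step 2 [NS]: N:car7-GO,E:wait,S:empty,W:wait | queues: N=0 E=3 S=0 W=1
Step 3 [NS]: N:empty,E:wait,S:empty,W:wait | queues: N=0 E=3 S=0 W=1
Step 4 [NS]: N:empty,E:wait,S:empty,W:wait | queues: N=0 E=3 S=0 W=1
Step 5 [EW]: N:wait,E:car2-GO,S:wait,W:car1-GO | queues: N=0 E=2 S=0 W=0
Step 6 [EW]: N:wait,E:car5-GO,S:wait,W:empty | queues: N=0 E=1 S=0 W=0
Step 7 [NS]: N:empty,E:wait,S:empty,W:wait | queues: N=0 E=1 S=0 W=0
Step 8 [NS]: N:empty,E:wait,S:empty,W:wait | queues: N=0 E=1 S=0 W=0
Step 9 [NS]: N:empty,E:wait,S:empty,W:wait | queues: N=0 E=1 S=0 W=0
Step 10 [NS]: N:empty,E:wait,S:empty,W:wait | queues: N=0 E=1 S=0 W=0
Step 11 [EW]: N:wait,E:car6-GO,S:wait,W:empty | queues: N=0 E=0 S=0 W=0
Car 6 crosses at step 11

11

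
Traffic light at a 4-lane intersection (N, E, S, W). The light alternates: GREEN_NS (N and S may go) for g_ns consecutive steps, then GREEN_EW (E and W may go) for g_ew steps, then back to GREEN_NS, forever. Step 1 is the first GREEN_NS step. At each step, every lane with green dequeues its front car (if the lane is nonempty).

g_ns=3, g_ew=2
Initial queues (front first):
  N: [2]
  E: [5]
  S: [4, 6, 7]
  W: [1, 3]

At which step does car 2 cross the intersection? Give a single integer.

Step 1 [NS]: N:car2-GO,E:wait,S:car4-GO,W:wait | queues: N=0 E=1 S=2 W=2
Step 2 [NS]: N:empty,E:wait,S:car6-GO,W:wait | queues: N=0 E=1 S=1 W=2
Step 3 [NS]: N:empty,E:wait,S:car7-GO,W:wait | queues: N=0 E=1 S=0 W=2
Step 4 [EW]: N:wait,E:car5-GO,S:wait,W:car1-GO | queues: N=0 E=0 S=0 W=1
Step 5 [EW]: N:wait,E:empty,S:wait,W:car3-GO | queues: N=0 E=0 S=0 W=0
Car 2 crosses at step 1

1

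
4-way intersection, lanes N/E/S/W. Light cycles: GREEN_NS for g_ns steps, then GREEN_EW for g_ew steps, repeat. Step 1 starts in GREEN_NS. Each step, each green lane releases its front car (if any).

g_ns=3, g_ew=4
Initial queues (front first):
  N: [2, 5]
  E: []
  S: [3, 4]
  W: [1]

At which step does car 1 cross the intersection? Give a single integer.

Step 1 [NS]: N:car2-GO,E:wait,S:car3-GO,W:wait | queues: N=1 E=0 S=1 W=1
Step 2 [NS]: N:car5-GO,E:wait,S:car4-GO,W:wait | queues: N=0 E=0 S=0 W=1
Step 3 [NS]: N:empty,E:wait,S:empty,W:wait | queues: N=0 E=0 S=0 W=1
Step 4 [EW]: N:wait,E:empty,S:wait,W:car1-GO | queues: N=0 E=0 S=0 W=0
Car 1 crosses at step 4

4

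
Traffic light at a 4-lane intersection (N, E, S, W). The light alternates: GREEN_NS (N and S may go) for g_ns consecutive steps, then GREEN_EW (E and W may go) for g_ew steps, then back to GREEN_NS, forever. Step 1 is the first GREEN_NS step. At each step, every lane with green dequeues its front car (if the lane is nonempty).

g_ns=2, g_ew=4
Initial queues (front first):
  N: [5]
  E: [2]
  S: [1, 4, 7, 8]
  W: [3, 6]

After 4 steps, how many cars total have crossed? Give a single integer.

Step 1 [NS]: N:car5-GO,E:wait,S:car1-GO,W:wait | queues: N=0 E=1 S=3 W=2
Step 2 [NS]: N:empty,E:wait,S:car4-GO,W:wait | queues: N=0 E=1 S=2 W=2
Step 3 [EW]: N:wait,E:car2-GO,S:wait,W:car3-GO | queues: N=0 E=0 S=2 W=1
Step 4 [EW]: N:wait,E:empty,S:wait,W:car6-GO | queues: N=0 E=0 S=2 W=0
Cars crossed by step 4: 6

Answer: 6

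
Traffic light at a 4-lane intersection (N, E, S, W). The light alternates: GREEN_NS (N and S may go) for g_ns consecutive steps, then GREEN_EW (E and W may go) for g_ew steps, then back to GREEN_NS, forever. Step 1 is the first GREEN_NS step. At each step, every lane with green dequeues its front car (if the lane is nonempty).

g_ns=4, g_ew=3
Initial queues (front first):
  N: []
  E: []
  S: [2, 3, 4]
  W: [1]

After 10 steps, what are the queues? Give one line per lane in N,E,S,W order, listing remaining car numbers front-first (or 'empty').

Step 1 [NS]: N:empty,E:wait,S:car2-GO,W:wait | queues: N=0 E=0 S=2 W=1
Step 2 [NS]: N:empty,E:wait,S:car3-GO,W:wait | queues: N=0 E=0 S=1 W=1
Step 3 [NS]: N:empty,E:wait,S:car4-GO,W:wait | queues: N=0 E=0 S=0 W=1
Step 4 [NS]: N:empty,E:wait,S:empty,W:wait | queues: N=0 E=0 S=0 W=1
Step 5 [EW]: N:wait,E:empty,S:wait,W:car1-GO | queues: N=0 E=0 S=0 W=0

N: empty
E: empty
S: empty
W: empty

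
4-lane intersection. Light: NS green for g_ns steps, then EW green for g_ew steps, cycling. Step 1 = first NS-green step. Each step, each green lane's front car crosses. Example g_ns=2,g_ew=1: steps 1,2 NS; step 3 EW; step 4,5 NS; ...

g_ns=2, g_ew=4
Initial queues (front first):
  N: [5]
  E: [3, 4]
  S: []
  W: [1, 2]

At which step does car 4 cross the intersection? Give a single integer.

Step 1 [NS]: N:car5-GO,E:wait,S:empty,W:wait | queues: N=0 E=2 S=0 W=2
Step 2 [NS]: N:empty,E:wait,S:empty,W:wait | queues: N=0 E=2 S=0 W=2
Step 3 [EW]: N:wait,E:car3-GO,S:wait,W:car1-GO | queues: N=0 E=1 S=0 W=1
Step 4 [EW]: N:wait,E:car4-GO,S:wait,W:car2-GO | queues: N=0 E=0 S=0 W=0
Car 4 crosses at step 4

4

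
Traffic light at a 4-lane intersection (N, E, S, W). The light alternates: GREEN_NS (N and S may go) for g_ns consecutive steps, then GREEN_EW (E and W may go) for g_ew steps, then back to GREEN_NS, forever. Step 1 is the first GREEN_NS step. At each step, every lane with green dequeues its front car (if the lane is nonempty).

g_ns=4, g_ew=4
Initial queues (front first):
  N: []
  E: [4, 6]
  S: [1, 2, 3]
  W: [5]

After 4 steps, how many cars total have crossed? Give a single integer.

Answer: 3

Derivation:
Step 1 [NS]: N:empty,E:wait,S:car1-GO,W:wait | queues: N=0 E=2 S=2 W=1
Step 2 [NS]: N:empty,E:wait,S:car2-GO,W:wait | queues: N=0 E=2 S=1 W=1
Step 3 [NS]: N:empty,E:wait,S:car3-GO,W:wait | queues: N=0 E=2 S=0 W=1
Step 4 [NS]: N:empty,E:wait,S:empty,W:wait | queues: N=0 E=2 S=0 W=1
Cars crossed by step 4: 3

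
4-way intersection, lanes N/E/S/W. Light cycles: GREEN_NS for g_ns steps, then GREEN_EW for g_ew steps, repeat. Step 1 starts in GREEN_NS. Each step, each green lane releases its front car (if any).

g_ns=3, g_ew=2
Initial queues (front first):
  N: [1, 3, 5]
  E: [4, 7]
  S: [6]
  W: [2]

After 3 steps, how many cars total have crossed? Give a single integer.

Answer: 4

Derivation:
Step 1 [NS]: N:car1-GO,E:wait,S:car6-GO,W:wait | queues: N=2 E=2 S=0 W=1
Step 2 [NS]: N:car3-GO,E:wait,S:empty,W:wait | queues: N=1 E=2 S=0 W=1
Step 3 [NS]: N:car5-GO,E:wait,S:empty,W:wait | queues: N=0 E=2 S=0 W=1
Cars crossed by step 3: 4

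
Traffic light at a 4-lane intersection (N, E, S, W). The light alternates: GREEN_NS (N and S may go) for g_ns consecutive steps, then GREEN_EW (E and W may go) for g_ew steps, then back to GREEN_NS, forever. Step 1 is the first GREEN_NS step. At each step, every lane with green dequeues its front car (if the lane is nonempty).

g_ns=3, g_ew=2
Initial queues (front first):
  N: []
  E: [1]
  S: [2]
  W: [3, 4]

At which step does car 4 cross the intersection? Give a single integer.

Step 1 [NS]: N:empty,E:wait,S:car2-GO,W:wait | queues: N=0 E=1 S=0 W=2
Step 2 [NS]: N:empty,E:wait,S:empty,W:wait | queues: N=0 E=1 S=0 W=2
Step 3 [NS]: N:empty,E:wait,S:empty,W:wait | queues: N=0 E=1 S=0 W=2
Step 4 [EW]: N:wait,E:car1-GO,S:wait,W:car3-GO | queues: N=0 E=0 S=0 W=1
Step 5 [EW]: N:wait,E:empty,S:wait,W:car4-GO | queues: N=0 E=0 S=0 W=0
Car 4 crosses at step 5

5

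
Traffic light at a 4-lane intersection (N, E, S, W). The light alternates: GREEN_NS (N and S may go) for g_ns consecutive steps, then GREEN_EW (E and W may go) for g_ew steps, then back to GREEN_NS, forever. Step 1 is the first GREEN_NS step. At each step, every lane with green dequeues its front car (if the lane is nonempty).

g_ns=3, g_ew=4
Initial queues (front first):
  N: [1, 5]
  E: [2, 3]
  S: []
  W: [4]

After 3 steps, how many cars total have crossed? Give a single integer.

Answer: 2

Derivation:
Step 1 [NS]: N:car1-GO,E:wait,S:empty,W:wait | queues: N=1 E=2 S=0 W=1
Step 2 [NS]: N:car5-GO,E:wait,S:empty,W:wait | queues: N=0 E=2 S=0 W=1
Step 3 [NS]: N:empty,E:wait,S:empty,W:wait | queues: N=0 E=2 S=0 W=1
Cars crossed by step 3: 2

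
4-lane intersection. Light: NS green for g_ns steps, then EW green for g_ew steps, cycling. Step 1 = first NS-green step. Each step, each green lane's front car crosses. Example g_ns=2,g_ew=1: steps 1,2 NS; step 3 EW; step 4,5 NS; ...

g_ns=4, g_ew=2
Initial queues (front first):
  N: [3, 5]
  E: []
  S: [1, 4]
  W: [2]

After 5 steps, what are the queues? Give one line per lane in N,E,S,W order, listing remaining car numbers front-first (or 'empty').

Step 1 [NS]: N:car3-GO,E:wait,S:car1-GO,W:wait | queues: N=1 E=0 S=1 W=1
Step 2 [NS]: N:car5-GO,E:wait,S:car4-GO,W:wait | queues: N=0 E=0 S=0 W=1
Step 3 [NS]: N:empty,E:wait,S:empty,W:wait | queues: N=0 E=0 S=0 W=1
Step 4 [NS]: N:empty,E:wait,S:empty,W:wait | queues: N=0 E=0 S=0 W=1
Step 5 [EW]: N:wait,E:empty,S:wait,W:car2-GO | queues: N=0 E=0 S=0 W=0

N: empty
E: empty
S: empty
W: empty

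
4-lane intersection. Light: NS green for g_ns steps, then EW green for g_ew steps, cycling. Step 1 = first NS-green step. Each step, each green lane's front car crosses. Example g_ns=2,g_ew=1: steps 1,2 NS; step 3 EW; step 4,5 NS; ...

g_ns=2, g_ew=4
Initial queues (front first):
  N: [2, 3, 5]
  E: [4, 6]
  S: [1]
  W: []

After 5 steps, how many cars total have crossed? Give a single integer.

Answer: 5

Derivation:
Step 1 [NS]: N:car2-GO,E:wait,S:car1-GO,W:wait | queues: N=2 E=2 S=0 W=0
Step 2 [NS]: N:car3-GO,E:wait,S:empty,W:wait | queues: N=1 E=2 S=0 W=0
Step 3 [EW]: N:wait,E:car4-GO,S:wait,W:empty | queues: N=1 E=1 S=0 W=0
Step 4 [EW]: N:wait,E:car6-GO,S:wait,W:empty | queues: N=1 E=0 S=0 W=0
Step 5 [EW]: N:wait,E:empty,S:wait,W:empty | queues: N=1 E=0 S=0 W=0
Cars crossed by step 5: 5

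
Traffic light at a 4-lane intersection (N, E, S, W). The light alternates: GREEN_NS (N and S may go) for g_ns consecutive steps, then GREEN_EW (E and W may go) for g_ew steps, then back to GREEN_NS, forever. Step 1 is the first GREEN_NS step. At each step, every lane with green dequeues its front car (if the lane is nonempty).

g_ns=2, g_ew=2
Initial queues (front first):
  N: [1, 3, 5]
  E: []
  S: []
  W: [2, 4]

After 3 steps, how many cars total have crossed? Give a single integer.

Step 1 [NS]: N:car1-GO,E:wait,S:empty,W:wait | queues: N=2 E=0 S=0 W=2
Step 2 [NS]: N:car3-GO,E:wait,S:empty,W:wait | queues: N=1 E=0 S=0 W=2
Step 3 [EW]: N:wait,E:empty,S:wait,W:car2-GO | queues: N=1 E=0 S=0 W=1
Cars crossed by step 3: 3

Answer: 3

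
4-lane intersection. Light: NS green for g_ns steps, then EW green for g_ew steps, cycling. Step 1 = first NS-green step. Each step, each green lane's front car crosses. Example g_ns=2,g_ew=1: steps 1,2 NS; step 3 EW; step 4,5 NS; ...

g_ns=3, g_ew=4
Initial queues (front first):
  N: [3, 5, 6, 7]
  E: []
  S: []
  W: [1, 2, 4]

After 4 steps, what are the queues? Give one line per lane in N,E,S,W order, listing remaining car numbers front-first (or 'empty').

Step 1 [NS]: N:car3-GO,E:wait,S:empty,W:wait | queues: N=3 E=0 S=0 W=3
Step 2 [NS]: N:car5-GO,E:wait,S:empty,W:wait | queues: N=2 E=0 S=0 W=3
Step 3 [NS]: N:car6-GO,E:wait,S:empty,W:wait | queues: N=1 E=0 S=0 W=3
Step 4 [EW]: N:wait,E:empty,S:wait,W:car1-GO | queues: N=1 E=0 S=0 W=2

N: 7
E: empty
S: empty
W: 2 4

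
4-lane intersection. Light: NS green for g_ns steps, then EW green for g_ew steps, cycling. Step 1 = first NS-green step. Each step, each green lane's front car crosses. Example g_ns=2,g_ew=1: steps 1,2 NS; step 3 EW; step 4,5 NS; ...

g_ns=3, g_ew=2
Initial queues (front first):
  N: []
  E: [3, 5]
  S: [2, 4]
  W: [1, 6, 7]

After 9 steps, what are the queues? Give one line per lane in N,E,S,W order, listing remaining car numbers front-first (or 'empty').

Step 1 [NS]: N:empty,E:wait,S:car2-GO,W:wait | queues: N=0 E=2 S=1 W=3
Step 2 [NS]: N:empty,E:wait,S:car4-GO,W:wait | queues: N=0 E=2 S=0 W=3
Step 3 [NS]: N:empty,E:wait,S:empty,W:wait | queues: N=0 E=2 S=0 W=3
Step 4 [EW]: N:wait,E:car3-GO,S:wait,W:car1-GO | queues: N=0 E=1 S=0 W=2
Step 5 [EW]: N:wait,E:car5-GO,S:wait,W:car6-GO | queues: N=0 E=0 S=0 W=1
Step 6 [NS]: N:empty,E:wait,S:empty,W:wait | queues: N=0 E=0 S=0 W=1
Step 7 [NS]: N:empty,E:wait,S:empty,W:wait | queues: N=0 E=0 S=0 W=1
Step 8 [NS]: N:empty,E:wait,S:empty,W:wait | queues: N=0 E=0 S=0 W=1
Step 9 [EW]: N:wait,E:empty,S:wait,W:car7-GO | queues: N=0 E=0 S=0 W=0

N: empty
E: empty
S: empty
W: empty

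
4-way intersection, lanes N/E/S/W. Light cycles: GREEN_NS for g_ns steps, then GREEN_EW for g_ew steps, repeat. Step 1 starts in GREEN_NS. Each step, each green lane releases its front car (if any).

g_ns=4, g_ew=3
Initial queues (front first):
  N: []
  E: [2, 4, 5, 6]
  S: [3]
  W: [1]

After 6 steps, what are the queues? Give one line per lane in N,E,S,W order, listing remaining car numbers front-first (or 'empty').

Step 1 [NS]: N:empty,E:wait,S:car3-GO,W:wait | queues: N=0 E=4 S=0 W=1
Step 2 [NS]: N:empty,E:wait,S:empty,W:wait | queues: N=0 E=4 S=0 W=1
Step 3 [NS]: N:empty,E:wait,S:empty,W:wait | queues: N=0 E=4 S=0 W=1
Step 4 [NS]: N:empty,E:wait,S:empty,W:wait | queues: N=0 E=4 S=0 W=1
Step 5 [EW]: N:wait,E:car2-GO,S:wait,W:car1-GO | queues: N=0 E=3 S=0 W=0
Step 6 [EW]: N:wait,E:car4-GO,S:wait,W:empty | queues: N=0 E=2 S=0 W=0

N: empty
E: 5 6
S: empty
W: empty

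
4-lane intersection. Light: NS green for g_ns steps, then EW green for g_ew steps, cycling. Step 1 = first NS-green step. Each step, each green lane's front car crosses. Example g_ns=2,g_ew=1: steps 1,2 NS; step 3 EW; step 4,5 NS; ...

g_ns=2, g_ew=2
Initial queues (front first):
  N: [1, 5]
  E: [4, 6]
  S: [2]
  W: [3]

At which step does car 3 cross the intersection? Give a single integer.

Step 1 [NS]: N:car1-GO,E:wait,S:car2-GO,W:wait | queues: N=1 E=2 S=0 W=1
Step 2 [NS]: N:car5-GO,E:wait,S:empty,W:wait | queues: N=0 E=2 S=0 W=1
Step 3 [EW]: N:wait,E:car4-GO,S:wait,W:car3-GO | queues: N=0 E=1 S=0 W=0
Step 4 [EW]: N:wait,E:car6-GO,S:wait,W:empty | queues: N=0 E=0 S=0 W=0
Car 3 crosses at step 3

3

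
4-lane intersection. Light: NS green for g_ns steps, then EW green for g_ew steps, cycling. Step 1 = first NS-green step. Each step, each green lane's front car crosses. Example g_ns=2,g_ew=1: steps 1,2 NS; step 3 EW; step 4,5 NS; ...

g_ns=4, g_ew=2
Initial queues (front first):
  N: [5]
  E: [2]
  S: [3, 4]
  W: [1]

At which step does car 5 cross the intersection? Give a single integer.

Step 1 [NS]: N:car5-GO,E:wait,S:car3-GO,W:wait | queues: N=0 E=1 S=1 W=1
Step 2 [NS]: N:empty,E:wait,S:car4-GO,W:wait | queues: N=0 E=1 S=0 W=1
Step 3 [NS]: N:empty,E:wait,S:empty,W:wait | queues: N=0 E=1 S=0 W=1
Step 4 [NS]: N:empty,E:wait,S:empty,W:wait | queues: N=0 E=1 S=0 W=1
Step 5 [EW]: N:wait,E:car2-GO,S:wait,W:car1-GO | queues: N=0 E=0 S=0 W=0
Car 5 crosses at step 1

1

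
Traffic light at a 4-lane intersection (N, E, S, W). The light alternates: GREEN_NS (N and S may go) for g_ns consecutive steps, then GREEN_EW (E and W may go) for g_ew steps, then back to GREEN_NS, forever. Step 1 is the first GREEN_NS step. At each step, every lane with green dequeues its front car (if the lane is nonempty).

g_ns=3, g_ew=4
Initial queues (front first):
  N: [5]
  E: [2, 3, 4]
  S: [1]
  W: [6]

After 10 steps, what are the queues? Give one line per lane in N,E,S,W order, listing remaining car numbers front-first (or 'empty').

Step 1 [NS]: N:car5-GO,E:wait,S:car1-GO,W:wait | queues: N=0 E=3 S=0 W=1
Step 2 [NS]: N:empty,E:wait,S:empty,W:wait | queues: N=0 E=3 S=0 W=1
Step 3 [NS]: N:empty,E:wait,S:empty,W:wait | queues: N=0 E=3 S=0 W=1
Step 4 [EW]: N:wait,E:car2-GO,S:wait,W:car6-GO | queues: N=0 E=2 S=0 W=0
Step 5 [EW]: N:wait,E:car3-GO,S:wait,W:empty | queues: N=0 E=1 S=0 W=0
Step 6 [EW]: N:wait,E:car4-GO,S:wait,W:empty | queues: N=0 E=0 S=0 W=0

N: empty
E: empty
S: empty
W: empty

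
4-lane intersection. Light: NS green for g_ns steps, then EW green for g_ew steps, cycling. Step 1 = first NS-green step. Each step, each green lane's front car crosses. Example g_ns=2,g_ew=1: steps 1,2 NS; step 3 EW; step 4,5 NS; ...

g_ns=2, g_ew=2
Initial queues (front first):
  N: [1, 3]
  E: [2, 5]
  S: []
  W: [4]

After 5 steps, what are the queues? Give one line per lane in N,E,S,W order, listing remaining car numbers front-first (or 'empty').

Step 1 [NS]: N:car1-GO,E:wait,S:empty,W:wait | queues: N=1 E=2 S=0 W=1
Step 2 [NS]: N:car3-GO,E:wait,S:empty,W:wait | queues: N=0 E=2 S=0 W=1
Step 3 [EW]: N:wait,E:car2-GO,S:wait,W:car4-GO | queues: N=0 E=1 S=0 W=0
Step 4 [EW]: N:wait,E:car5-GO,S:wait,W:empty | queues: N=0 E=0 S=0 W=0

N: empty
E: empty
S: empty
W: empty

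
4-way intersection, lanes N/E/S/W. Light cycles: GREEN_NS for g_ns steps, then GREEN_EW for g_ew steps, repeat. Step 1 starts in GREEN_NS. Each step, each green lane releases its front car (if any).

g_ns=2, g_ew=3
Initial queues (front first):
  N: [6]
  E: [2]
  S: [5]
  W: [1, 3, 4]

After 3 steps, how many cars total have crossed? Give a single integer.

Answer: 4

Derivation:
Step 1 [NS]: N:car6-GO,E:wait,S:car5-GO,W:wait | queues: N=0 E=1 S=0 W=3
Step 2 [NS]: N:empty,E:wait,S:empty,W:wait | queues: N=0 E=1 S=0 W=3
Step 3 [EW]: N:wait,E:car2-GO,S:wait,W:car1-GO | queues: N=0 E=0 S=0 W=2
Cars crossed by step 3: 4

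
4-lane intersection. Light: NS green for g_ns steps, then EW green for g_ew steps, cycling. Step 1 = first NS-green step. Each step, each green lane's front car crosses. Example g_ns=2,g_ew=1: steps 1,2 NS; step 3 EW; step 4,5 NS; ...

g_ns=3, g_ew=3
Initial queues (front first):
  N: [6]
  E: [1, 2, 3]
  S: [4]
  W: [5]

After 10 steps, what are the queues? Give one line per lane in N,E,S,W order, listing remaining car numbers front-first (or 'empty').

Step 1 [NS]: N:car6-GO,E:wait,S:car4-GO,W:wait | queues: N=0 E=3 S=0 W=1
Step 2 [NS]: N:empty,E:wait,S:empty,W:wait | queues: N=0 E=3 S=0 W=1
Step 3 [NS]: N:empty,E:wait,S:empty,W:wait | queues: N=0 E=3 S=0 W=1
Step 4 [EW]: N:wait,E:car1-GO,S:wait,W:car5-GO | queues: N=0 E=2 S=0 W=0
Step 5 [EW]: N:wait,E:car2-GO,S:wait,W:empty | queues: N=0 E=1 S=0 W=0
Step 6 [EW]: N:wait,E:car3-GO,S:wait,W:empty | queues: N=0 E=0 S=0 W=0

N: empty
E: empty
S: empty
W: empty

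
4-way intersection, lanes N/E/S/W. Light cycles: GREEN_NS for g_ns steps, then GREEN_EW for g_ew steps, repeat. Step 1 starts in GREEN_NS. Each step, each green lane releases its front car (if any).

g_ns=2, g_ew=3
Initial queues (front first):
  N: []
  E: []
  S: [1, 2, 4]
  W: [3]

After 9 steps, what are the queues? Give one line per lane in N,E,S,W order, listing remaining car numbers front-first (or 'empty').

Step 1 [NS]: N:empty,E:wait,S:car1-GO,W:wait | queues: N=0 E=0 S=2 W=1
Step 2 [NS]: N:empty,E:wait,S:car2-GO,W:wait | queues: N=0 E=0 S=1 W=1
Step 3 [EW]: N:wait,E:empty,S:wait,W:car3-GO | queues: N=0 E=0 S=1 W=0
Step 4 [EW]: N:wait,E:empty,S:wait,W:empty | queues: N=0 E=0 S=1 W=0
Step 5 [EW]: N:wait,E:empty,S:wait,W:empty | queues: N=0 E=0 S=1 W=0
Step 6 [NS]: N:empty,E:wait,S:car4-GO,W:wait | queues: N=0 E=0 S=0 W=0

N: empty
E: empty
S: empty
W: empty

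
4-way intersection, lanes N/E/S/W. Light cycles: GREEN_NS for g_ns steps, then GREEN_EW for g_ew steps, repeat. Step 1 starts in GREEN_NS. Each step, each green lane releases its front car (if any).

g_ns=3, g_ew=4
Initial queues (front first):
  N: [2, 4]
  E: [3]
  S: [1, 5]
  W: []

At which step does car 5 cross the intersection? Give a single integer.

Step 1 [NS]: N:car2-GO,E:wait,S:car1-GO,W:wait | queues: N=1 E=1 S=1 W=0
Step 2 [NS]: N:car4-GO,E:wait,S:car5-GO,W:wait | queues: N=0 E=1 S=0 W=0
Step 3 [NS]: N:empty,E:wait,S:empty,W:wait | queues: N=0 E=1 S=0 W=0
Step 4 [EW]: N:wait,E:car3-GO,S:wait,W:empty | queues: N=0 E=0 S=0 W=0
Car 5 crosses at step 2

2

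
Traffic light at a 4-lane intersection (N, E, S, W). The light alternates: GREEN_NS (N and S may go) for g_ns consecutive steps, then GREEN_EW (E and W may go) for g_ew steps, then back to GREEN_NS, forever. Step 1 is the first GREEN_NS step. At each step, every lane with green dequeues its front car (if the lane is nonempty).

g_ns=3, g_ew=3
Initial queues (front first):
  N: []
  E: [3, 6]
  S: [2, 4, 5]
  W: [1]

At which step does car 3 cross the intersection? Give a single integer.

Step 1 [NS]: N:empty,E:wait,S:car2-GO,W:wait | queues: N=0 E=2 S=2 W=1
Step 2 [NS]: N:empty,E:wait,S:car4-GO,W:wait | queues: N=0 E=2 S=1 W=1
Step 3 [NS]: N:empty,E:wait,S:car5-GO,W:wait | queues: N=0 E=2 S=0 W=1
Step 4 [EW]: N:wait,E:car3-GO,S:wait,W:car1-GO | queues: N=0 E=1 S=0 W=0
Step 5 [EW]: N:wait,E:car6-GO,S:wait,W:empty | queues: N=0 E=0 S=0 W=0
Car 3 crosses at step 4

4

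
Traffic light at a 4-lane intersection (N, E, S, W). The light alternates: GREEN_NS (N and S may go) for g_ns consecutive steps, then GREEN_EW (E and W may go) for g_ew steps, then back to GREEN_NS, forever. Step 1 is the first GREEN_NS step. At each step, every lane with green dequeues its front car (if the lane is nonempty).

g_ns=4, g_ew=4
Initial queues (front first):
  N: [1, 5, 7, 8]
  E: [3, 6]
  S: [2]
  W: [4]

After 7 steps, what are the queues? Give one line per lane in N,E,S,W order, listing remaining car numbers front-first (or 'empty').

Step 1 [NS]: N:car1-GO,E:wait,S:car2-GO,W:wait | queues: N=3 E=2 S=0 W=1
Step 2 [NS]: N:car5-GO,E:wait,S:empty,W:wait | queues: N=2 E=2 S=0 W=1
Step 3 [NS]: N:car7-GO,E:wait,S:empty,W:wait | queues: N=1 E=2 S=0 W=1
Step 4 [NS]: N:car8-GO,E:wait,S:empty,W:wait | queues: N=0 E=2 S=0 W=1
Step 5 [EW]: N:wait,E:car3-GO,S:wait,W:car4-GO | queues: N=0 E=1 S=0 W=0
Step 6 [EW]: N:wait,E:car6-GO,S:wait,W:empty | queues: N=0 E=0 S=0 W=0

N: empty
E: empty
S: empty
W: empty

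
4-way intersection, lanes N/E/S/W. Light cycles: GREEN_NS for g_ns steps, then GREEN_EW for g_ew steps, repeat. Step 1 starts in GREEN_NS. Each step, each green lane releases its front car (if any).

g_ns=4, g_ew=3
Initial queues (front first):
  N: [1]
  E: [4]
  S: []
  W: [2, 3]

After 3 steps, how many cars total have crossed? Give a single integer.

Answer: 1

Derivation:
Step 1 [NS]: N:car1-GO,E:wait,S:empty,W:wait | queues: N=0 E=1 S=0 W=2
Step 2 [NS]: N:empty,E:wait,S:empty,W:wait | queues: N=0 E=1 S=0 W=2
Step 3 [NS]: N:empty,E:wait,S:empty,W:wait | queues: N=0 E=1 S=0 W=2
Cars crossed by step 3: 1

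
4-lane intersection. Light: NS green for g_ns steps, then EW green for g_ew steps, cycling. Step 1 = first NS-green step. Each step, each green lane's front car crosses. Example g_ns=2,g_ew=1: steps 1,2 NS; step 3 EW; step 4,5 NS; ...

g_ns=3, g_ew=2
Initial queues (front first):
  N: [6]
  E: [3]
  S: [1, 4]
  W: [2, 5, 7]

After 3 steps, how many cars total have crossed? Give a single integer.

Answer: 3

Derivation:
Step 1 [NS]: N:car6-GO,E:wait,S:car1-GO,W:wait | queues: N=0 E=1 S=1 W=3
Step 2 [NS]: N:empty,E:wait,S:car4-GO,W:wait | queues: N=0 E=1 S=0 W=3
Step 3 [NS]: N:empty,E:wait,S:empty,W:wait | queues: N=0 E=1 S=0 W=3
Cars crossed by step 3: 3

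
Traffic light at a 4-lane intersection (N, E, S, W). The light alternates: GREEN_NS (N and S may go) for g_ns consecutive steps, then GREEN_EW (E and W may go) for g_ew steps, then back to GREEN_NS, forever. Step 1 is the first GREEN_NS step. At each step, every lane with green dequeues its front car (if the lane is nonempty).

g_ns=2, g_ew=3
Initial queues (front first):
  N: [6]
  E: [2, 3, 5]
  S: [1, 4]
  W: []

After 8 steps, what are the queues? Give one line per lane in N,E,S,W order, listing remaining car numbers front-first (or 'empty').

Step 1 [NS]: N:car6-GO,E:wait,S:car1-GO,W:wait | queues: N=0 E=3 S=1 W=0
Step 2 [NS]: N:empty,E:wait,S:car4-GO,W:wait | queues: N=0 E=3 S=0 W=0
Step 3 [EW]: N:wait,E:car2-GO,S:wait,W:empty | queues: N=0 E=2 S=0 W=0
Step 4 [EW]: N:wait,E:car3-GO,S:wait,W:empty | queues: N=0 E=1 S=0 W=0
Step 5 [EW]: N:wait,E:car5-GO,S:wait,W:empty | queues: N=0 E=0 S=0 W=0

N: empty
E: empty
S: empty
W: empty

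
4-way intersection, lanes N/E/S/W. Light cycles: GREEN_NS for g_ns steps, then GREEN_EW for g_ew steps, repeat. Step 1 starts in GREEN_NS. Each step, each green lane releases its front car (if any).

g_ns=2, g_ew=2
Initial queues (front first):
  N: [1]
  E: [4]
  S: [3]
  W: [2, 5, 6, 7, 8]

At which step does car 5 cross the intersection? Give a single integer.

Step 1 [NS]: N:car1-GO,E:wait,S:car3-GO,W:wait | queues: N=0 E=1 S=0 W=5
Step 2 [NS]: N:empty,E:wait,S:empty,W:wait | queues: N=0 E=1 S=0 W=5
Step 3 [EW]: N:wait,E:car4-GO,S:wait,W:car2-GO | queues: N=0 E=0 S=0 W=4
Step 4 [EW]: N:wait,E:empty,S:wait,W:car5-GO | queues: N=0 E=0 S=0 W=3
Step 5 [NS]: N:empty,E:wait,S:empty,W:wait | queues: N=0 E=0 S=0 W=3
Step 6 [NS]: N:empty,E:wait,S:empty,W:wait | queues: N=0 E=0 S=0 W=3
Step 7 [EW]: N:wait,E:empty,S:wait,W:car6-GO | queues: N=0 E=0 S=0 W=2
Step 8 [EW]: N:wait,E:empty,S:wait,W:car7-GO | queues: N=0 E=0 S=0 W=1
Step 9 [NS]: N:empty,E:wait,S:empty,W:wait | queues: N=0 E=0 S=0 W=1
Step 10 [NS]: N:empty,E:wait,S:empty,W:wait | queues: N=0 E=0 S=0 W=1
Step 11 [EW]: N:wait,E:empty,S:wait,W:car8-GO | queues: N=0 E=0 S=0 W=0
Car 5 crosses at step 4

4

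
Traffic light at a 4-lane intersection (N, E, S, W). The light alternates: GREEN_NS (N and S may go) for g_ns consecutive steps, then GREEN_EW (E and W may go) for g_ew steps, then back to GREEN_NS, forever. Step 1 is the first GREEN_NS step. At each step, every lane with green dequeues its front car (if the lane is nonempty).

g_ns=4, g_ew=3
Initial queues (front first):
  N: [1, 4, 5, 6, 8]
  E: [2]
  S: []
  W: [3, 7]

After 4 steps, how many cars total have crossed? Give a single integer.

Answer: 4

Derivation:
Step 1 [NS]: N:car1-GO,E:wait,S:empty,W:wait | queues: N=4 E=1 S=0 W=2
Step 2 [NS]: N:car4-GO,E:wait,S:empty,W:wait | queues: N=3 E=1 S=0 W=2
Step 3 [NS]: N:car5-GO,E:wait,S:empty,W:wait | queues: N=2 E=1 S=0 W=2
Step 4 [NS]: N:car6-GO,E:wait,S:empty,W:wait | queues: N=1 E=1 S=0 W=2
Cars crossed by step 4: 4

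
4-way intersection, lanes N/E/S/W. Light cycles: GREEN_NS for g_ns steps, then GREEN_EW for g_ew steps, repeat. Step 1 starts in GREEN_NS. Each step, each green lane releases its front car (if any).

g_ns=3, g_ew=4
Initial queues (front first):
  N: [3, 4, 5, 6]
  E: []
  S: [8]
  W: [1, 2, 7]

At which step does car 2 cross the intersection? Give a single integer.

Step 1 [NS]: N:car3-GO,E:wait,S:car8-GO,W:wait | queues: N=3 E=0 S=0 W=3
Step 2 [NS]: N:car4-GO,E:wait,S:empty,W:wait | queues: N=2 E=0 S=0 W=3
Step 3 [NS]: N:car5-GO,E:wait,S:empty,W:wait | queues: N=1 E=0 S=0 W=3
Step 4 [EW]: N:wait,E:empty,S:wait,W:car1-GO | queues: N=1 E=0 S=0 W=2
Step 5 [EW]: N:wait,E:empty,S:wait,W:car2-GO | queues: N=1 E=0 S=0 W=1
Step 6 [EW]: N:wait,E:empty,S:wait,W:car7-GO | queues: N=1 E=0 S=0 W=0
Step 7 [EW]: N:wait,E:empty,S:wait,W:empty | queues: N=1 E=0 S=0 W=0
Step 8 [NS]: N:car6-GO,E:wait,S:empty,W:wait | queues: N=0 E=0 S=0 W=0
Car 2 crosses at step 5

5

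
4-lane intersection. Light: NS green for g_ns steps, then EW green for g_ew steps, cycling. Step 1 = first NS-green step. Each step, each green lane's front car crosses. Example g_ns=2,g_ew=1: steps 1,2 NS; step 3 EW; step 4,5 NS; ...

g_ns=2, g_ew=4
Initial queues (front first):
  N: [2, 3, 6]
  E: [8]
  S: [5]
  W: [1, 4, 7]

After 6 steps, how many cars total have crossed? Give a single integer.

Answer: 7

Derivation:
Step 1 [NS]: N:car2-GO,E:wait,S:car5-GO,W:wait | queues: N=2 E=1 S=0 W=3
Step 2 [NS]: N:car3-GO,E:wait,S:empty,W:wait | queues: N=1 E=1 S=0 W=3
Step 3 [EW]: N:wait,E:car8-GO,S:wait,W:car1-GO | queues: N=1 E=0 S=0 W=2
Step 4 [EW]: N:wait,E:empty,S:wait,W:car4-GO | queues: N=1 E=0 S=0 W=1
Step 5 [EW]: N:wait,E:empty,S:wait,W:car7-GO | queues: N=1 E=0 S=0 W=0
Step 6 [EW]: N:wait,E:empty,S:wait,W:empty | queues: N=1 E=0 S=0 W=0
Cars crossed by step 6: 7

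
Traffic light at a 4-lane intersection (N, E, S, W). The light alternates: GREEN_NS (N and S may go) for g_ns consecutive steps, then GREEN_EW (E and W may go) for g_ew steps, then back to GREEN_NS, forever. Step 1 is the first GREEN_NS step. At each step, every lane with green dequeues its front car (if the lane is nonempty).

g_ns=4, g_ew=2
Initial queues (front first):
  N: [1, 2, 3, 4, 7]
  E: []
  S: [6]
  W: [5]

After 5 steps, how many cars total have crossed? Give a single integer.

Step 1 [NS]: N:car1-GO,E:wait,S:car6-GO,W:wait | queues: N=4 E=0 S=0 W=1
Step 2 [NS]: N:car2-GO,E:wait,S:empty,W:wait | queues: N=3 E=0 S=0 W=1
Step 3 [NS]: N:car3-GO,E:wait,S:empty,W:wait | queues: N=2 E=0 S=0 W=1
Step 4 [NS]: N:car4-GO,E:wait,S:empty,W:wait | queues: N=1 E=0 S=0 W=1
Step 5 [EW]: N:wait,E:empty,S:wait,W:car5-GO | queues: N=1 E=0 S=0 W=0
Cars crossed by step 5: 6

Answer: 6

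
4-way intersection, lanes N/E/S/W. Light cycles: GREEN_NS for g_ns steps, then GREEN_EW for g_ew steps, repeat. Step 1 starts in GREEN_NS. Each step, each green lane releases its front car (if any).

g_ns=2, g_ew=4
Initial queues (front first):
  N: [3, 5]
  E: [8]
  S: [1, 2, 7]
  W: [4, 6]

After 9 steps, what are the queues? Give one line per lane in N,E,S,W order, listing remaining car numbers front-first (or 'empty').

Step 1 [NS]: N:car3-GO,E:wait,S:car1-GO,W:wait | queues: N=1 E=1 S=2 W=2
Step 2 [NS]: N:car5-GO,E:wait,S:car2-GO,W:wait | queues: N=0 E=1 S=1 W=2
Step 3 [EW]: N:wait,E:car8-GO,S:wait,W:car4-GO | queues: N=0 E=0 S=1 W=1
Step 4 [EW]: N:wait,E:empty,S:wait,W:car6-GO | queues: N=0 E=0 S=1 W=0
Step 5 [EW]: N:wait,E:empty,S:wait,W:empty | queues: N=0 E=0 S=1 W=0
Step 6 [EW]: N:wait,E:empty,S:wait,W:empty | queues: N=0 E=0 S=1 W=0
Step 7 [NS]: N:empty,E:wait,S:car7-GO,W:wait | queues: N=0 E=0 S=0 W=0

N: empty
E: empty
S: empty
W: empty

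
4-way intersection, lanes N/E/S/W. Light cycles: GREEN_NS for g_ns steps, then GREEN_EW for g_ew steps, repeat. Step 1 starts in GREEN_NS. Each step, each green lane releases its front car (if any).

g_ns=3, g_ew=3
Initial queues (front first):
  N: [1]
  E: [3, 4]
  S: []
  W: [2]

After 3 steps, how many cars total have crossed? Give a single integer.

Step 1 [NS]: N:car1-GO,E:wait,S:empty,W:wait | queues: N=0 E=2 S=0 W=1
Step 2 [NS]: N:empty,E:wait,S:empty,W:wait | queues: N=0 E=2 S=0 W=1
Step 3 [NS]: N:empty,E:wait,S:empty,W:wait | queues: N=0 E=2 S=0 W=1
Cars crossed by step 3: 1

Answer: 1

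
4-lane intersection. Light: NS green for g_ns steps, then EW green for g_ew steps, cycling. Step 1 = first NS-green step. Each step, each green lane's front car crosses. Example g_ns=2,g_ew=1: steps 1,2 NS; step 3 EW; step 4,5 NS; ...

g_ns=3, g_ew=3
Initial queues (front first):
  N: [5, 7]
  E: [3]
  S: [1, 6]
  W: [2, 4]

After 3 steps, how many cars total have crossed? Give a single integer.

Step 1 [NS]: N:car5-GO,E:wait,S:car1-GO,W:wait | queues: N=1 E=1 S=1 W=2
Step 2 [NS]: N:car7-GO,E:wait,S:car6-GO,W:wait | queues: N=0 E=1 S=0 W=2
Step 3 [NS]: N:empty,E:wait,S:empty,W:wait | queues: N=0 E=1 S=0 W=2
Cars crossed by step 3: 4

Answer: 4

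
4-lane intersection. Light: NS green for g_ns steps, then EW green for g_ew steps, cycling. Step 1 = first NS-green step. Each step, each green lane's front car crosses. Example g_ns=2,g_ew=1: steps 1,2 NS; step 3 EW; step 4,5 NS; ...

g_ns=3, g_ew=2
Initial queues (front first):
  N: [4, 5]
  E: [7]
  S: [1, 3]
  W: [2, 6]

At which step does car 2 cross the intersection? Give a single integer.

Step 1 [NS]: N:car4-GO,E:wait,S:car1-GO,W:wait | queues: N=1 E=1 S=1 W=2
Step 2 [NS]: N:car5-GO,E:wait,S:car3-GO,W:wait | queues: N=0 E=1 S=0 W=2
Step 3 [NS]: N:empty,E:wait,S:empty,W:wait | queues: N=0 E=1 S=0 W=2
Step 4 [EW]: N:wait,E:car7-GO,S:wait,W:car2-GO | queues: N=0 E=0 S=0 W=1
Step 5 [EW]: N:wait,E:empty,S:wait,W:car6-GO | queues: N=0 E=0 S=0 W=0
Car 2 crosses at step 4

4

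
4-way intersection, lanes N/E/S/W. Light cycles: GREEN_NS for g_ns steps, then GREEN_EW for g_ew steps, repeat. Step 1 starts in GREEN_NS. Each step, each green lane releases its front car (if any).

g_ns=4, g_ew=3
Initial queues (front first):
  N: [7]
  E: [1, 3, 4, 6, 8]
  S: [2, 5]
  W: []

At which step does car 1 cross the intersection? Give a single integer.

Step 1 [NS]: N:car7-GO,E:wait,S:car2-GO,W:wait | queues: N=0 E=5 S=1 W=0
Step 2 [NS]: N:empty,E:wait,S:car5-GO,W:wait | queues: N=0 E=5 S=0 W=0
Step 3 [NS]: N:empty,E:wait,S:empty,W:wait | queues: N=0 E=5 S=0 W=0
Step 4 [NS]: N:empty,E:wait,S:empty,W:wait | queues: N=0 E=5 S=0 W=0
Step 5 [EW]: N:wait,E:car1-GO,S:wait,W:empty | queues: N=0 E=4 S=0 W=0
Step 6 [EW]: N:wait,E:car3-GO,S:wait,W:empty | queues: N=0 E=3 S=0 W=0
Step 7 [EW]: N:wait,E:car4-GO,S:wait,W:empty | queues: N=0 E=2 S=0 W=0
Step 8 [NS]: N:empty,E:wait,S:empty,W:wait | queues: N=0 E=2 S=0 W=0
Step 9 [NS]: N:empty,E:wait,S:empty,W:wait | queues: N=0 E=2 S=0 W=0
Step 10 [NS]: N:empty,E:wait,S:empty,W:wait | queues: N=0 E=2 S=0 W=0
Step 11 [NS]: N:empty,E:wait,S:empty,W:wait | queues: N=0 E=2 S=0 W=0
Step 12 [EW]: N:wait,E:car6-GO,S:wait,W:empty | queues: N=0 E=1 S=0 W=0
Step 13 [EW]: N:wait,E:car8-GO,S:wait,W:empty | queues: N=0 E=0 S=0 W=0
Car 1 crosses at step 5

5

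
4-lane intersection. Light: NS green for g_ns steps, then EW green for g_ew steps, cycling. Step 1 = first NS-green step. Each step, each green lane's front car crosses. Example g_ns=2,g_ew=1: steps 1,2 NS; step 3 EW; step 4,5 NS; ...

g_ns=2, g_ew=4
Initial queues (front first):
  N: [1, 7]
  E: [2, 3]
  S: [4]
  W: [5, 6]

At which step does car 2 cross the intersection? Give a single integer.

Step 1 [NS]: N:car1-GO,E:wait,S:car4-GO,W:wait | queues: N=1 E=2 S=0 W=2
Step 2 [NS]: N:car7-GO,E:wait,S:empty,W:wait | queues: N=0 E=2 S=0 W=2
Step 3 [EW]: N:wait,E:car2-GO,S:wait,W:car5-GO | queues: N=0 E=1 S=0 W=1
Step 4 [EW]: N:wait,E:car3-GO,S:wait,W:car6-GO | queues: N=0 E=0 S=0 W=0
Car 2 crosses at step 3

3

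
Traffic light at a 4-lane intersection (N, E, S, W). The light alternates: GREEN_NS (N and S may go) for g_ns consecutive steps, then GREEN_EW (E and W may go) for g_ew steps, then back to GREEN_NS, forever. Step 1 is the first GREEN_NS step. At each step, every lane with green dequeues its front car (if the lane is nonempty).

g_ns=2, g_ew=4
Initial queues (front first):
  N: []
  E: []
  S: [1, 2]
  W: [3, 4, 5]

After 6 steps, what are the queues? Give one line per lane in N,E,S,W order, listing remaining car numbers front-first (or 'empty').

Step 1 [NS]: N:empty,E:wait,S:car1-GO,W:wait | queues: N=0 E=0 S=1 W=3
Step 2 [NS]: N:empty,E:wait,S:car2-GO,W:wait | queues: N=0 E=0 S=0 W=3
Step 3 [EW]: N:wait,E:empty,S:wait,W:car3-GO | queues: N=0 E=0 S=0 W=2
Step 4 [EW]: N:wait,E:empty,S:wait,W:car4-GO | queues: N=0 E=0 S=0 W=1
Step 5 [EW]: N:wait,E:empty,S:wait,W:car5-GO | queues: N=0 E=0 S=0 W=0

N: empty
E: empty
S: empty
W: empty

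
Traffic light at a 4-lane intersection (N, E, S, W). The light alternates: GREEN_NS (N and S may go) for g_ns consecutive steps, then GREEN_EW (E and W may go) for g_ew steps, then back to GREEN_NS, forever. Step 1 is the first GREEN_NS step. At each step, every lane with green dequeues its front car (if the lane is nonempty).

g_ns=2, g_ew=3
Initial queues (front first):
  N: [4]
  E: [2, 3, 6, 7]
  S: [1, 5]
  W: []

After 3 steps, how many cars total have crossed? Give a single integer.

Answer: 4

Derivation:
Step 1 [NS]: N:car4-GO,E:wait,S:car1-GO,W:wait | queues: N=0 E=4 S=1 W=0
Step 2 [NS]: N:empty,E:wait,S:car5-GO,W:wait | queues: N=0 E=4 S=0 W=0
Step 3 [EW]: N:wait,E:car2-GO,S:wait,W:empty | queues: N=0 E=3 S=0 W=0
Cars crossed by step 3: 4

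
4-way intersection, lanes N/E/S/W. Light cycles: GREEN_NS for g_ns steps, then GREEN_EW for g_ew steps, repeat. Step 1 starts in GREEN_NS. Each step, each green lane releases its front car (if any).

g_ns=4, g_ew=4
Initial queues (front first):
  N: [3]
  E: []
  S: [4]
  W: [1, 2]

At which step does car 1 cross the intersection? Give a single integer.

Step 1 [NS]: N:car3-GO,E:wait,S:car4-GO,W:wait | queues: N=0 E=0 S=0 W=2
Step 2 [NS]: N:empty,E:wait,S:empty,W:wait | queues: N=0 E=0 S=0 W=2
Step 3 [NS]: N:empty,E:wait,S:empty,W:wait | queues: N=0 E=0 S=0 W=2
Step 4 [NS]: N:empty,E:wait,S:empty,W:wait | queues: N=0 E=0 S=0 W=2
Step 5 [EW]: N:wait,E:empty,S:wait,W:car1-GO | queues: N=0 E=0 S=0 W=1
Step 6 [EW]: N:wait,E:empty,S:wait,W:car2-GO | queues: N=0 E=0 S=0 W=0
Car 1 crosses at step 5

5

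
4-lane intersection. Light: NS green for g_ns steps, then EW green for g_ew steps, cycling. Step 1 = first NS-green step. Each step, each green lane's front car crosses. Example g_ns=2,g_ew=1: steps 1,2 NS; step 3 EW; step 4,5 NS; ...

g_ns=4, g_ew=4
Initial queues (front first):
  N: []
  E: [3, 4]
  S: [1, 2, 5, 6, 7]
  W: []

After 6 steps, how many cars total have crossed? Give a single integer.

Step 1 [NS]: N:empty,E:wait,S:car1-GO,W:wait | queues: N=0 E=2 S=4 W=0
Step 2 [NS]: N:empty,E:wait,S:car2-GO,W:wait | queues: N=0 E=2 S=3 W=0
Step 3 [NS]: N:empty,E:wait,S:car5-GO,W:wait | queues: N=0 E=2 S=2 W=0
Step 4 [NS]: N:empty,E:wait,S:car6-GO,W:wait | queues: N=0 E=2 S=1 W=0
Step 5 [EW]: N:wait,E:car3-GO,S:wait,W:empty | queues: N=0 E=1 S=1 W=0
Step 6 [EW]: N:wait,E:car4-GO,S:wait,W:empty | queues: N=0 E=0 S=1 W=0
Cars crossed by step 6: 6

Answer: 6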